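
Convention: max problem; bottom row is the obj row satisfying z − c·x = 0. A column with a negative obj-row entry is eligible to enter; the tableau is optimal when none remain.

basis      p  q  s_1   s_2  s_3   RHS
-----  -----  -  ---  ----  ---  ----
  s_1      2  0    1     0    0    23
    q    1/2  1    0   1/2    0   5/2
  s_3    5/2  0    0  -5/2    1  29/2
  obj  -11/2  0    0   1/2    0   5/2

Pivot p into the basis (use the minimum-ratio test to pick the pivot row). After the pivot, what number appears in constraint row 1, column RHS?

Ratio test on column p — row 1: 23/2 = 23/2; row 2: (5/2)/(1/2) = 5; row 3: (29/2)/(5/2) = 29/5. Minimum is 5 at row 2 (q leaves); pivot element 1/2.
Divide row 2 by 1/2; eliminate column p from the other rows.
Row 1 update in column RHS: 23 − 2·5 = 13.

13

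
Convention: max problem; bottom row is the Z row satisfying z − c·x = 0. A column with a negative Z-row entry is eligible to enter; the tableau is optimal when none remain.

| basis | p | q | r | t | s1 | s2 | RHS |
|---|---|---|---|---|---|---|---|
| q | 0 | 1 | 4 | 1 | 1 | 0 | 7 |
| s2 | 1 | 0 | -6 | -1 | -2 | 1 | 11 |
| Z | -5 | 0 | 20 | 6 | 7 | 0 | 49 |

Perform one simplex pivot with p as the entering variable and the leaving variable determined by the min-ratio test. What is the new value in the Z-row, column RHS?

Ratio test on column p — row 1: entry 0 ≤ 0; row 2: 11/1 = 11. Minimum is 11 at row 2 (s2 leaves); pivot element 1.
Divide row 2 by 1; eliminate column p from the other rows.
Z-row update in column RHS: 49 − (-5)·11 = 104.

104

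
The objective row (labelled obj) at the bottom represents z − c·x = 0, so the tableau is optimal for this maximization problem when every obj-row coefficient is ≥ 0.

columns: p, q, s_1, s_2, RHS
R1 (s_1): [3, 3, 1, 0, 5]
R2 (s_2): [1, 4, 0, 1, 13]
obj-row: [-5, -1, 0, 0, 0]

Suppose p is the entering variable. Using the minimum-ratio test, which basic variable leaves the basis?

Column p entries and ratios — s_1: 5/3 = 5/3; s_2: 13/1 = 13.
Smallest ratio is 5/3 in the row of s_1, so s_1 leaves.

s_1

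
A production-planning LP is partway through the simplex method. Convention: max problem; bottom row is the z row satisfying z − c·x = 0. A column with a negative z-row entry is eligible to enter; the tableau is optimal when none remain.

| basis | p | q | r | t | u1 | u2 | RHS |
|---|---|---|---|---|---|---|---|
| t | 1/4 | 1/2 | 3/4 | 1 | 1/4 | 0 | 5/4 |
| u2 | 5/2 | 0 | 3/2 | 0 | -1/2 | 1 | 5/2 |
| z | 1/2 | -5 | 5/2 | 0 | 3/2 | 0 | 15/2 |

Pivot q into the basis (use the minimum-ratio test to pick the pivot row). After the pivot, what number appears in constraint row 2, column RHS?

Ratio test on column q — row 1: (5/4)/(1/2) = 5/2; row 2: entry 0 ≤ 0. Minimum is 5/2 at row 1 (t leaves); pivot element 1/2.
Divide row 1 by 1/2; eliminate column q from the other rows.
Row 2 update in column RHS: 5/2 − 0·(5/2) = 5/2.

5/2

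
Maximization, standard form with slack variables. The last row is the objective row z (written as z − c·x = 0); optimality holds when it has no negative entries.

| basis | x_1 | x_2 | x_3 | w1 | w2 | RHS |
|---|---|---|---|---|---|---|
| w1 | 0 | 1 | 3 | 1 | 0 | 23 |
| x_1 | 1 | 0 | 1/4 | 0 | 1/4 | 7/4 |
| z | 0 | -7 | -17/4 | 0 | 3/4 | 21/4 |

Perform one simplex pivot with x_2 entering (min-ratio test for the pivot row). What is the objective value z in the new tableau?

665/4

Ratio test on column x_2 — row 1: 23/1 = 23; row 2: entry 0 ≤ 0. Minimum is 23 at row 1 (w1 leaves); pivot element 1.
Pivot on row 1; the z-row RHS becomes 21/4 − (-7)·23 = 665/4.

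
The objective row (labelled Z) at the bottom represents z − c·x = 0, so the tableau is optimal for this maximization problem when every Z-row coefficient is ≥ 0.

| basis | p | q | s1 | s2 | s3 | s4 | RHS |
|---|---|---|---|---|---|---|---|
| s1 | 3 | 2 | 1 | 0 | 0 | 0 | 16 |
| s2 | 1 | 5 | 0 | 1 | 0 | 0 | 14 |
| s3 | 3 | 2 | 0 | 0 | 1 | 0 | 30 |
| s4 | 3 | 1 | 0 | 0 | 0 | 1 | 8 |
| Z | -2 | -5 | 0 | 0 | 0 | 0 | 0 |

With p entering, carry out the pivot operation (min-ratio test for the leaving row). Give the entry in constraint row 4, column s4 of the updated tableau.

Ratio test on column p — row 1: 16/3 = 16/3; row 2: 14/1 = 14; row 3: 30/3 = 10; row 4: 8/3 = 8/3. Minimum is 8/3 at row 4 (s4 leaves); pivot element 3.
Divide row 4 by 3; eliminate column p from the other rows.
In the new row 4, the s4 entry is the old entry divided by the pivot: 1/3 = 1/3.

1/3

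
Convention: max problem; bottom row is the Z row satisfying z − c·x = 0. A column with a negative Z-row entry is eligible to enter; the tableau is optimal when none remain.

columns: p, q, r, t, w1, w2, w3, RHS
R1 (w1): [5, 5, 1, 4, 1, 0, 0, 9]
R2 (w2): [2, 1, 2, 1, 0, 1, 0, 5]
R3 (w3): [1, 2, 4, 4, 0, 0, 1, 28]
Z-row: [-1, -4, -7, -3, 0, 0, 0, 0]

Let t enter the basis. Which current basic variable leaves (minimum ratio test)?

Column t entries and ratios — w1: 9/4 = 9/4; w2: 5/1 = 5; w3: 28/4 = 7.
Smallest ratio is 9/4 in the row of w1, so w1 leaves.

w1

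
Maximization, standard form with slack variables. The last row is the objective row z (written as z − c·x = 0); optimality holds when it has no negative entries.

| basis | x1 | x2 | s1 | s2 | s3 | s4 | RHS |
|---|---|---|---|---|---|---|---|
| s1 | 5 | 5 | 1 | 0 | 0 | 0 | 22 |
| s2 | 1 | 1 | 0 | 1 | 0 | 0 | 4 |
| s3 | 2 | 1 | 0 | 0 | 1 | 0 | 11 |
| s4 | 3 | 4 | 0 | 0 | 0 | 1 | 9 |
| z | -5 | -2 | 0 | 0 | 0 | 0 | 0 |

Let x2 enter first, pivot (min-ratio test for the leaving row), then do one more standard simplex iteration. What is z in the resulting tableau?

Ratio test on column x2 — row 1: 22/5 = 22/5; row 2: 4/1 = 4; row 3: 11/1 = 11; row 4: 9/4 = 9/4. Minimum is 9/4 at row 4 (s4 leaves); pivot element 4.
Pivot on row 4; the z-row RHS becomes 0 − (-2)·(9/4) = 9/2.
Next entering variable (most negative z-row entry -7/2): x1.
Ratio test on column x1 — row 1: (43/4)/(5/4) = 43/5; row 2: (7/4)/(1/4) = 7; row 3: (35/4)/(5/4) = 7; row 4: (9/4)/(3/4) = 3. Minimum is 3 at row 4 (x2 leaves); pivot element 3/4.
After the second pivot the z-row RHS is 9/2 − (-7/2)·3 = 15.

15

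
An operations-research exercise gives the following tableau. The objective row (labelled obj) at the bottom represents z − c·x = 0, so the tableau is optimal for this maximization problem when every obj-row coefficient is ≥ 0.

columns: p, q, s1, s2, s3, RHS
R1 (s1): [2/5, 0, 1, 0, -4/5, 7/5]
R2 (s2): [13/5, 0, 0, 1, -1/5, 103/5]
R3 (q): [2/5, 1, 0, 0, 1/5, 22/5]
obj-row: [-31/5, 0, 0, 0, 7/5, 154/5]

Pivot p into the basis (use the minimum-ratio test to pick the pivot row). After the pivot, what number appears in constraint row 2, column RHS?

23/2

Ratio test on column p — row 1: (7/5)/(2/5) = 7/2; row 2: (103/5)/(13/5) = 103/13; row 3: (22/5)/(2/5) = 11. Minimum is 7/2 at row 1 (s1 leaves); pivot element 2/5.
Divide row 1 by 2/5; eliminate column p from the other rows.
Row 2 update in column RHS: 103/5 − (13/5)·(7/2) = 23/2.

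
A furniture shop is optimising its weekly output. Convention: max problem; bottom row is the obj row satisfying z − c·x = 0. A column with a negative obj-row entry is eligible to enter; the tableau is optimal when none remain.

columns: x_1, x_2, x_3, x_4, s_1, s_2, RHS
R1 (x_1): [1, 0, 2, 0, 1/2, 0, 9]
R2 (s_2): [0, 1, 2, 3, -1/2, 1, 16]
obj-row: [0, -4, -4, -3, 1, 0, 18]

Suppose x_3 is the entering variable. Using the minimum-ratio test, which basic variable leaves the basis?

Column x_3 entries and ratios — x_1: 9/2 = 9/2; s_2: 16/2 = 8.
Smallest ratio is 9/2 in the row of x_1, so x_1 leaves.

x_1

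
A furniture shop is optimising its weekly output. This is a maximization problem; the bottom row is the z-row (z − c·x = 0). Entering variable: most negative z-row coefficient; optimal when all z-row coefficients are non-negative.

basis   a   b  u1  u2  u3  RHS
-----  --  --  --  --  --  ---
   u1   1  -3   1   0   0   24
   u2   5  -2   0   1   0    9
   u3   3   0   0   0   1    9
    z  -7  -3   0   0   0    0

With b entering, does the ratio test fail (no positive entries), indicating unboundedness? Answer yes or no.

Every constraint-row entry in column b is ≤ 0, so increasing b is unbounded.

yes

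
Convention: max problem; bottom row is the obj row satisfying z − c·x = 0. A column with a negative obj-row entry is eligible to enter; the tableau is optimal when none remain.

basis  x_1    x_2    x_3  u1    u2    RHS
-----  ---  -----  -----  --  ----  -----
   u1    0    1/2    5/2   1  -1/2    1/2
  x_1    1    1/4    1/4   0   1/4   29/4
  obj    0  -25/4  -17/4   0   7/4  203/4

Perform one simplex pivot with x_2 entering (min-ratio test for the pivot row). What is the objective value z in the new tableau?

Ratio test on column x_2 — row 1: (1/2)/(1/2) = 1; row 2: (29/4)/(1/4) = 29. Minimum is 1 at row 1 (u1 leaves); pivot element 1/2.
Pivot on row 1; the obj-row RHS becomes 203/4 − (-25/4)·1 = 57.

57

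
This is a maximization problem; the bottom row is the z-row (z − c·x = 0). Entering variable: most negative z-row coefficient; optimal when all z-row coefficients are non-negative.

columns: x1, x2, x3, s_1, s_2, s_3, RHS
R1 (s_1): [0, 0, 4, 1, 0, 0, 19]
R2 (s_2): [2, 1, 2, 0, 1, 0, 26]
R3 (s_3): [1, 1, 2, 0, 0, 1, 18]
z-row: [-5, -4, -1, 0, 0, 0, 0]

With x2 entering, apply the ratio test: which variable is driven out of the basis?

s_3

Column x2 entries and ratios — s_1: 0 ≤ 0, skip; s_2: 26/1 = 26; s_3: 18/1 = 18.
Smallest ratio is 18 in the row of s_3, so s_3 leaves.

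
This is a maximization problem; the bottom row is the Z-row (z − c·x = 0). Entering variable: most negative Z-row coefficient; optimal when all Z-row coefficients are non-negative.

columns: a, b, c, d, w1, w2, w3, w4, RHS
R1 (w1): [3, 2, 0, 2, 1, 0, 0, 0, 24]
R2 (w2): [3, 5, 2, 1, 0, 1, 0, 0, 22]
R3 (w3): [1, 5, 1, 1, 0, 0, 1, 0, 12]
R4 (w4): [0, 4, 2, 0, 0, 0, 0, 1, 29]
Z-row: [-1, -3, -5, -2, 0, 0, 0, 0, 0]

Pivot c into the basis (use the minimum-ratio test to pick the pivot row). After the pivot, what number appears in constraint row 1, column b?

Ratio test on column c — row 1: entry 0 ≤ 0; row 2: 22/2 = 11; row 3: 12/1 = 12; row 4: 29/2 = 29/2. Minimum is 11 at row 2 (w2 leaves); pivot element 2.
Divide row 2 by 2; eliminate column c from the other rows.
Row 1 update in column b: 2 − 0·(5/2) = 2.

2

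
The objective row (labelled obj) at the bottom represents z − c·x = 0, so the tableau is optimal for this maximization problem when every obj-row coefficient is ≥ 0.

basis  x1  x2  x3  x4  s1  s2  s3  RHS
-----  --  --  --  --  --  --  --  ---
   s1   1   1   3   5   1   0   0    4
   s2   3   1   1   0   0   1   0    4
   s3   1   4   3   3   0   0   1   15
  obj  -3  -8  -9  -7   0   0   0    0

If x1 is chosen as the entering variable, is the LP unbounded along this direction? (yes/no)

no

Column x1 has positive entries in row(s) 1, 2, 3, so the ratio test bounds it — not unbounded.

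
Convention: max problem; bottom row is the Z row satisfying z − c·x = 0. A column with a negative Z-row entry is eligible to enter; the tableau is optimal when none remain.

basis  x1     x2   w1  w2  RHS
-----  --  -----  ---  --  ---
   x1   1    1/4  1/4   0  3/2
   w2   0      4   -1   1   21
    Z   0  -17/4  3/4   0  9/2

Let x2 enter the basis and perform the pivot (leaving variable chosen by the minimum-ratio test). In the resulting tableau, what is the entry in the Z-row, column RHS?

429/16

Ratio test on column x2 — row 1: (3/2)/(1/4) = 6; row 2: 21/4 = 21/4. Minimum is 21/4 at row 2 (w2 leaves); pivot element 4.
Divide row 2 by 4; eliminate column x2 from the other rows.
Z-row update in column RHS: 9/2 − (-17/4)·(21/4) = 429/16.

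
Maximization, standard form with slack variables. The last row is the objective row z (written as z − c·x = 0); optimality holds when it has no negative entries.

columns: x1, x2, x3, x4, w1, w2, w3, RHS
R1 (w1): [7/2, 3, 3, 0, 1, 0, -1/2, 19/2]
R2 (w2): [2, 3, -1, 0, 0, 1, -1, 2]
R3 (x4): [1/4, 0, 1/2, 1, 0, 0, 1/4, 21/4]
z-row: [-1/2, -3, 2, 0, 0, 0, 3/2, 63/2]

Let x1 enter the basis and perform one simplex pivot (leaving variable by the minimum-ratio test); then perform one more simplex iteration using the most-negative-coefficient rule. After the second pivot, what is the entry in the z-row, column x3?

1

Ratio test on column x1 — row 1: (19/2)/(7/2) = 19/7; row 2: 2/2 = 1; row 3: (21/4)/(1/4) = 21. Minimum is 1 at row 2 (w2 leaves); pivot element 2.
Divide row 2 by 2; eliminate column x1 from the other rows.
Second iteration: most negative z-row entry is -9/4 in column x2, so x2 enters.
Ratio test on column x2 — row 1: entry -9/4 ≤ 0; row 2: 1/(3/2) = 2/3; row 3: entry -3/8 ≤ 0. Minimum is 2/3 at row 2 (x1 leaves); pivot element 3/2.
Divide row 2 by 3/2; eliminate column x2 from the other rows.
After both pivots, the entry at the z-row, column x3 is 1.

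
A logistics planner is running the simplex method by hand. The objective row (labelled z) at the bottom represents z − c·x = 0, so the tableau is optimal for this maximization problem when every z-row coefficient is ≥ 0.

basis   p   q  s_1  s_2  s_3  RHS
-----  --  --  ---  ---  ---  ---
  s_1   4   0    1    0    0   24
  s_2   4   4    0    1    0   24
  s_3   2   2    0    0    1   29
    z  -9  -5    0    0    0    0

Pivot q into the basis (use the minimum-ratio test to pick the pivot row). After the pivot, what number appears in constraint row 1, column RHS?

24

Ratio test on column q — row 1: entry 0 ≤ 0; row 2: 24/4 = 6; row 3: 29/2 = 29/2. Minimum is 6 at row 2 (s_2 leaves); pivot element 4.
Divide row 2 by 4; eliminate column q from the other rows.
Row 1 update in column RHS: 24 − 0·6 = 24.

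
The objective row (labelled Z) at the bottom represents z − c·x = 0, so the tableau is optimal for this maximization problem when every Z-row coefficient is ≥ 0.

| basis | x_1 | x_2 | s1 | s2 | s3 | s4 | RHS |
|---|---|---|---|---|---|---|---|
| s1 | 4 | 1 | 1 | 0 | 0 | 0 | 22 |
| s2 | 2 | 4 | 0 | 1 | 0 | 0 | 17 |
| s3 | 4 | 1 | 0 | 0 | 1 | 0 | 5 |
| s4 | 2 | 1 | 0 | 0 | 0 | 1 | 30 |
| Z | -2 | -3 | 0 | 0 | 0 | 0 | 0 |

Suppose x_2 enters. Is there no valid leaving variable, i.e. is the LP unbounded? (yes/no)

Column x_2 has positive entries in row(s) 1, 2, 3, 4, so the ratio test bounds it — not unbounded.

no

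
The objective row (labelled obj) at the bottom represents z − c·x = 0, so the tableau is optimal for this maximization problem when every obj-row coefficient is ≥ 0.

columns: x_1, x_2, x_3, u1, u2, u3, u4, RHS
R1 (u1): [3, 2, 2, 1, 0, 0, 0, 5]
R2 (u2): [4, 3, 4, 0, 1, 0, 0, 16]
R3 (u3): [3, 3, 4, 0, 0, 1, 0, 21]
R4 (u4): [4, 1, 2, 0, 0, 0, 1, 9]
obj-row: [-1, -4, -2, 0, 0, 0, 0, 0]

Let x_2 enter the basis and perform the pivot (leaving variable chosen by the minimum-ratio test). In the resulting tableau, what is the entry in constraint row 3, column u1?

Ratio test on column x_2 — row 1: 5/2 = 5/2; row 2: 16/3 = 16/3; row 3: 21/3 = 7; row 4: 9/1 = 9. Minimum is 5/2 at row 1 (u1 leaves); pivot element 2.
Divide row 1 by 2; eliminate column x_2 from the other rows.
Row 3 update in column u1: 0 − 3·(1/2) = -3/2.

-3/2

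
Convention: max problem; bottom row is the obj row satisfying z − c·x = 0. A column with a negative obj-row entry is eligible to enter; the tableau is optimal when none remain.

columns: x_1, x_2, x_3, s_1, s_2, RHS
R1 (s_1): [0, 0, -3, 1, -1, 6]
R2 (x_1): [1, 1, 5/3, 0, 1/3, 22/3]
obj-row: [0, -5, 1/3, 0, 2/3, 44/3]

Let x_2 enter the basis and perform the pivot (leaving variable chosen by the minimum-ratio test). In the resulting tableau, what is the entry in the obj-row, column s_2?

Ratio test on column x_2 — row 1: entry 0 ≤ 0; row 2: (22/3)/1 = 22/3. Minimum is 22/3 at row 2 (x_1 leaves); pivot element 1.
Divide row 2 by 1; eliminate column x_2 from the other rows.
obj-row update in column s_2: 2/3 − (-5)·(1/3) = 7/3.

7/3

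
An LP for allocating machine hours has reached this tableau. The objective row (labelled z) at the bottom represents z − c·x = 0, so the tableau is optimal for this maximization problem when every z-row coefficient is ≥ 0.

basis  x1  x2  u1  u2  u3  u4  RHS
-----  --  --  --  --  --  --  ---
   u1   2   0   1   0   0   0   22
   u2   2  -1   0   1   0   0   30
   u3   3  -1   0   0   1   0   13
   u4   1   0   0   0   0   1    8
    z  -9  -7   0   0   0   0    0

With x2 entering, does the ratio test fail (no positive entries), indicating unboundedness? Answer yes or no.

Every constraint-row entry in column x2 is ≤ 0, so increasing x2 is unbounded.

yes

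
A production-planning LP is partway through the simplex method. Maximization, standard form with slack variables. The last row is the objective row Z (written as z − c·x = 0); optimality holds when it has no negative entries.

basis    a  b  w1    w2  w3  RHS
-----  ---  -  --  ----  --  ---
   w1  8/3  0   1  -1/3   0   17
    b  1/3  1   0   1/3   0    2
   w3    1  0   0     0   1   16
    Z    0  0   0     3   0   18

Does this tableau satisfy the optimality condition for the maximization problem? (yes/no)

Every Z-row coefficient is ≥ 0, so the tableau is optimal.

yes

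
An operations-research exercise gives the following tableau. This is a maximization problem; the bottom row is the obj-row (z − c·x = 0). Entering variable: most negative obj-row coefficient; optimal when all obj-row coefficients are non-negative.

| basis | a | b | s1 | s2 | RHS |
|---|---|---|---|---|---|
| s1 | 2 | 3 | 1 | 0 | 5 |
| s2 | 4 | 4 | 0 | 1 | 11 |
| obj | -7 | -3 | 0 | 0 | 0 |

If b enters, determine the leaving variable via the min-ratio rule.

s1

Column b entries and ratios — s1: 5/3 = 5/3; s2: 11/4 = 11/4.
Smallest ratio is 5/3 in the row of s1, so s1 leaves.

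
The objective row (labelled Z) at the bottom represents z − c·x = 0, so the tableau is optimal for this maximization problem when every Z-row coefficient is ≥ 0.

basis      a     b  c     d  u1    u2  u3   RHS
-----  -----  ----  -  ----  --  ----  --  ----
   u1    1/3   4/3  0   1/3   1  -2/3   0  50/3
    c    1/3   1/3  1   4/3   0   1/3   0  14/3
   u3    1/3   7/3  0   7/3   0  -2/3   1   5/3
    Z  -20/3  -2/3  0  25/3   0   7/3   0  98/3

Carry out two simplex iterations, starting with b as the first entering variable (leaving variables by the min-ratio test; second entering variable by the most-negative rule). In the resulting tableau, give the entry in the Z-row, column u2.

Ratio test on column b — row 1: (50/3)/(4/3) = 25/2; row 2: (14/3)/(1/3) = 14; row 3: (5/3)/(7/3) = 5/7. Minimum is 5/7 at row 3 (u3 leaves); pivot element 7/3.
Divide row 3 by 7/3; eliminate column b from the other rows.
Second iteration: most negative Z-row entry is -46/7 in column a, so a enters.
Ratio test on column a — row 1: (110/7)/(1/7) = 110; row 2: (31/7)/(2/7) = 31/2; row 3: (5/7)/(1/7) = 5. Minimum is 5 at row 3 (b leaves); pivot element 1/7.
Divide row 3 by 1/7; eliminate column a from the other rows.
After both pivots, the entry at the Z-row, column u2 is -11.

-11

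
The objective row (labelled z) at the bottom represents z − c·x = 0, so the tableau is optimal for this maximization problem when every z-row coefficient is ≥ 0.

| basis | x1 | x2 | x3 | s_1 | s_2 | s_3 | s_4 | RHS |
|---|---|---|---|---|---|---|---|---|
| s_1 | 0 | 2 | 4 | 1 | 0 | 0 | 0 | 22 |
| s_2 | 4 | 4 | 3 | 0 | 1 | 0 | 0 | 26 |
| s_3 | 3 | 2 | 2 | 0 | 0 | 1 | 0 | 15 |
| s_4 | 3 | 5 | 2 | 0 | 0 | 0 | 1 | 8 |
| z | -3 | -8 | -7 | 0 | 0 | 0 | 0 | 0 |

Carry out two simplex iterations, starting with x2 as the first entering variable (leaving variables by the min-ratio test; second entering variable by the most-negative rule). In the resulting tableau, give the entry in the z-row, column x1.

Ratio test on column x2 — row 1: 22/2 = 11; row 2: 26/4 = 13/2; row 3: 15/2 = 15/2; row 4: 8/5 = 8/5. Minimum is 8/5 at row 4 (s_4 leaves); pivot element 5.
Divide row 4 by 5; eliminate column x2 from the other rows.
Second iteration: most negative z-row entry is -19/5 in column x3, so x3 enters.
Ratio test on column x3 — row 1: (94/5)/(16/5) = 47/8; row 2: (98/5)/(7/5) = 14; row 3: (59/5)/(6/5) = 59/6; row 4: (8/5)/(2/5) = 4. Minimum is 4 at row 4 (x2 leaves); pivot element 2/5.
Divide row 4 by 2/5; eliminate column x3 from the other rows.
After both pivots, the entry at the z-row, column x1 is 15/2.

15/2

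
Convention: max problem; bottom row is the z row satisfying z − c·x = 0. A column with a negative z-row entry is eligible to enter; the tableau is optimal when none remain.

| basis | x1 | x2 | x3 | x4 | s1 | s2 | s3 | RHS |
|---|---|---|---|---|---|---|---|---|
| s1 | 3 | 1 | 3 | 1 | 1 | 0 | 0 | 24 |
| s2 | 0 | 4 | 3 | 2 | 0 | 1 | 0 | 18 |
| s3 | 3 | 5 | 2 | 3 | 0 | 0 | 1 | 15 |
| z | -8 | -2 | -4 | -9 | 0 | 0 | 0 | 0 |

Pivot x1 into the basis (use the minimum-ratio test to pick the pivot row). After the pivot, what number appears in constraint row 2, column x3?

3

Ratio test on column x1 — row 1: 24/3 = 8; row 2: entry 0 ≤ 0; row 3: 15/3 = 5. Minimum is 5 at row 3 (s3 leaves); pivot element 3.
Divide row 3 by 3; eliminate column x1 from the other rows.
Row 2 update in column x3: 3 − 0·(2/3) = 3.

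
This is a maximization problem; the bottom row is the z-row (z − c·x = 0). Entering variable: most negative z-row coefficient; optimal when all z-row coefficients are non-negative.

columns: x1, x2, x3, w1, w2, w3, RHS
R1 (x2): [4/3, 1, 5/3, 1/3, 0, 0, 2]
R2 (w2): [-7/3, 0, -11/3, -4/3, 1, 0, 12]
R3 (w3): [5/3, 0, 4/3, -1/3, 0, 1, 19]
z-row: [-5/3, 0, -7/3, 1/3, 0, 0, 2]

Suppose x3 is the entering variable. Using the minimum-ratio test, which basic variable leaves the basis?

Column x3 entries and ratios — x2: 2/(5/3) = 6/5; w2: -11/3 ≤ 0, skip; w3: 19/(4/3) = 57/4.
Smallest ratio is 6/5 in the row of x2, so x2 leaves.

x2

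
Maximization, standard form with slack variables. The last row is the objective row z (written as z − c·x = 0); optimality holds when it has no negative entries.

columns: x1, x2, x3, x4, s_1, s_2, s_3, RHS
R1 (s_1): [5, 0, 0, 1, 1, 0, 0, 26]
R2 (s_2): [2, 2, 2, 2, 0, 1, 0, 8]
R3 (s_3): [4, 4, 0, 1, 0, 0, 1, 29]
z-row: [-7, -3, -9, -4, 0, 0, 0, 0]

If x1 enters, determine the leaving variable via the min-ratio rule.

s_2

Column x1 entries and ratios — s_1: 26/5 = 26/5; s_2: 8/2 = 4; s_3: 29/4 = 29/4.
Smallest ratio is 4 in the row of s_2, so s_2 leaves.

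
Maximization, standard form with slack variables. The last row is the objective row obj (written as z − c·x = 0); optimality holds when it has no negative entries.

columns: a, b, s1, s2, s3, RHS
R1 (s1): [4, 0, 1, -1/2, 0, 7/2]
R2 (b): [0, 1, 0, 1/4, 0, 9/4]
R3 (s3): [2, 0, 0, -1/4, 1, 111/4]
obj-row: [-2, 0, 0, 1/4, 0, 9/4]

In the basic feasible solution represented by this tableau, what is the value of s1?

s1 is basic (row 1); its value is the RHS of that row, 7/2.

7/2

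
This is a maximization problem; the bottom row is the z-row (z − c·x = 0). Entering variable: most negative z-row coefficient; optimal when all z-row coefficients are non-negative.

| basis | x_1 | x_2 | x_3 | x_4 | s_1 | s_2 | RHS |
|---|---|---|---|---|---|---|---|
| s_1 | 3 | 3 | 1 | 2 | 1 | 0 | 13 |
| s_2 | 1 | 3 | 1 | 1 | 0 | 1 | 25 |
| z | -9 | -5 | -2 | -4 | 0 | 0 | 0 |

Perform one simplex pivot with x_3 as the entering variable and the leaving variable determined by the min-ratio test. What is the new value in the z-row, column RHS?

26

Ratio test on column x_3 — row 1: 13/1 = 13; row 2: 25/1 = 25. Minimum is 13 at row 1 (s_1 leaves); pivot element 1.
Divide row 1 by 1; eliminate column x_3 from the other rows.
z-row update in column RHS: 0 − (-2)·13 = 26.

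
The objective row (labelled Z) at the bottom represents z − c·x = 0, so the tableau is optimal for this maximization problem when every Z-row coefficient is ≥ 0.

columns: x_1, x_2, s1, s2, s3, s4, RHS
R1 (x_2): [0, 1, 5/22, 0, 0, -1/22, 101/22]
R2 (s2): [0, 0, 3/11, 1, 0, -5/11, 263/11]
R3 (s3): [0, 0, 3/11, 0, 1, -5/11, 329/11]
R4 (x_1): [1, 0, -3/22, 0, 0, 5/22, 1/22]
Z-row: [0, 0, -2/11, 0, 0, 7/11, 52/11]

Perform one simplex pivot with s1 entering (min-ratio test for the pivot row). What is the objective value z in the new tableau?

42/5

Ratio test on column s1 — row 1: (101/22)/(5/22) = 101/5; row 2: (263/11)/(3/11) = 263/3; row 3: (329/11)/(3/11) = 329/3; row 4: entry -3/22 ≤ 0. Minimum is 101/5 at row 1 (x_2 leaves); pivot element 5/22.
Pivot on row 1; the Z-row RHS becomes 52/11 − (-2/11)·(101/5) = 42/5.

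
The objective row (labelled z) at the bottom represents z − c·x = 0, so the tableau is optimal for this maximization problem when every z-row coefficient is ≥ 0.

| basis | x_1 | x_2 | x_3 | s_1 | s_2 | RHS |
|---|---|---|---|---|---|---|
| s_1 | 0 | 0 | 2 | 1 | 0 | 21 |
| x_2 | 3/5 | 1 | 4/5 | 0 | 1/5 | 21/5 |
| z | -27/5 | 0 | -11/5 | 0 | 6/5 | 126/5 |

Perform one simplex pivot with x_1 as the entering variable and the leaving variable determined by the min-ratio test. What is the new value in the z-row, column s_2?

3

Ratio test on column x_1 — row 1: entry 0 ≤ 0; row 2: (21/5)/(3/5) = 7. Minimum is 7 at row 2 (x_2 leaves); pivot element 3/5.
Divide row 2 by 3/5; eliminate column x_1 from the other rows.
z-row update in column s_2: 6/5 − (-27/5)·(1/3) = 3.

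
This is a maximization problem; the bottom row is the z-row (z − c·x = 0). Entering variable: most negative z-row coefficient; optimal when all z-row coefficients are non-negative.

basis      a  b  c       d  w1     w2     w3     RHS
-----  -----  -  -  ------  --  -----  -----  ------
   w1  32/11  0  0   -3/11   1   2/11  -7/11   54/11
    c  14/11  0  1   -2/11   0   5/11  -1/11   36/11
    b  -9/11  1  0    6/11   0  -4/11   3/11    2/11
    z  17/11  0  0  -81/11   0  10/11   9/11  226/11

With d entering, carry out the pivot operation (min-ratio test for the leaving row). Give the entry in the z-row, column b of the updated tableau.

Ratio test on column d — row 1: entry -3/11 ≤ 0; row 2: entry -2/11 ≤ 0; row 3: (2/11)/(6/11) = 1/3. Minimum is 1/3 at row 3 (b leaves); pivot element 6/11.
Divide row 3 by 6/11; eliminate column d from the other rows.
z-row update in column b: 0 − (-81/11)·(11/6) = 27/2.

27/2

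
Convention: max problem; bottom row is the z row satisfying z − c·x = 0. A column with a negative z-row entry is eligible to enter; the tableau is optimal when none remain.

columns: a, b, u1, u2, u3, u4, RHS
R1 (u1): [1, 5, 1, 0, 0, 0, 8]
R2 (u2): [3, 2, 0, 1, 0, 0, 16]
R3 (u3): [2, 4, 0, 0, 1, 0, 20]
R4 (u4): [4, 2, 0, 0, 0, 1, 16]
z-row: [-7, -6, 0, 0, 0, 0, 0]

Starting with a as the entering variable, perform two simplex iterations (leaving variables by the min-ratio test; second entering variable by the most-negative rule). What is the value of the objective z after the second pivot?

Ratio test on column a — row 1: 8/1 = 8; row 2: 16/3 = 16/3; row 3: 20/2 = 10; row 4: 16/4 = 4. Minimum is 4 at row 4 (u4 leaves); pivot element 4.
Pivot on row 4; the z-row RHS becomes 0 − (-7)·4 = 28.
Next entering variable (most negative z-row entry -5/2): b.
Ratio test on column b — row 1: 4/(9/2) = 8/9; row 2: 4/(1/2) = 8; row 3: 12/3 = 4; row 4: 4/(1/2) = 8. Minimum is 8/9 at row 1 (u1 leaves); pivot element 9/2.
After the second pivot the z-row RHS is 28 − (-5/2)·(8/9) = 272/9.

272/9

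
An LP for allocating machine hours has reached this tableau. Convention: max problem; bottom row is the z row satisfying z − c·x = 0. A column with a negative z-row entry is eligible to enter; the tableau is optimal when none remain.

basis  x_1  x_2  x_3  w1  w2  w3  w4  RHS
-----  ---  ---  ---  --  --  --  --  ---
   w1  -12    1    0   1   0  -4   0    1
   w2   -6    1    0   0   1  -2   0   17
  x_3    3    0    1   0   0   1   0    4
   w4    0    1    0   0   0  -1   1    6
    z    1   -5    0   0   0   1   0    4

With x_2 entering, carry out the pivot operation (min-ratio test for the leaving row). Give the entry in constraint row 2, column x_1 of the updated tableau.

Ratio test on column x_2 — row 1: 1/1 = 1; row 2: 17/1 = 17; row 3: entry 0 ≤ 0; row 4: 6/1 = 6. Minimum is 1 at row 1 (w1 leaves); pivot element 1.
Divide row 1 by 1; eliminate column x_2 from the other rows.
Row 2 update in column x_1: -6 − 1·(-12) = 6.

6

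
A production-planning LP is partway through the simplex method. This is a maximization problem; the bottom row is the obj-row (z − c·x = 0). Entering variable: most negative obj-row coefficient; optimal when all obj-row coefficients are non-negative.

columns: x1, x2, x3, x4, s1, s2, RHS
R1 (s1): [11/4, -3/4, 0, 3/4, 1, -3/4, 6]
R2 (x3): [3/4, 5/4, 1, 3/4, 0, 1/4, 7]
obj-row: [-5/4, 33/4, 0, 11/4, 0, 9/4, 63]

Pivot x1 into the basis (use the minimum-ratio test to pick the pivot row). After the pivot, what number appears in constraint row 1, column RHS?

24/11

Ratio test on column x1 — row 1: 6/(11/4) = 24/11; row 2: 7/(3/4) = 28/3. Minimum is 24/11 at row 1 (s1 leaves); pivot element 11/4.
Divide row 1 by 11/4; eliminate column x1 from the other rows.
In the new row 1, the RHS entry is the old entry divided by the pivot: 6/(11/4) = 24/11.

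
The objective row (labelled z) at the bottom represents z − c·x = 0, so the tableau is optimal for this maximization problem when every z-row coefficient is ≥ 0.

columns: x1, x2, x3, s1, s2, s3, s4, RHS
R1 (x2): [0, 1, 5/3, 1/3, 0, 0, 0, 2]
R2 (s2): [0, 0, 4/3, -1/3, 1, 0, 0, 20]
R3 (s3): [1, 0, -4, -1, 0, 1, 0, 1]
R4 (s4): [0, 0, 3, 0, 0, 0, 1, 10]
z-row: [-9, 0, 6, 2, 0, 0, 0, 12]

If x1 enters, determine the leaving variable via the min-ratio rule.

s3

Column x1 entries and ratios — x2: 0 ≤ 0, skip; s2: 0 ≤ 0, skip; s3: 1/1 = 1; s4: 0 ≤ 0, skip.
Smallest ratio is 1 in the row of s3, so s3 leaves.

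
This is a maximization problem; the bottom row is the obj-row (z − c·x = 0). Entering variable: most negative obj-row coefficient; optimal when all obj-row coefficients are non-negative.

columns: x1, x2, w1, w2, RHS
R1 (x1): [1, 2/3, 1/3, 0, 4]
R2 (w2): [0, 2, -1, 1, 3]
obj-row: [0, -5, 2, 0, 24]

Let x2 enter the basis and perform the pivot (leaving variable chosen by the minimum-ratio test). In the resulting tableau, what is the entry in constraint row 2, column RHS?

Ratio test on column x2 — row 1: 4/(2/3) = 6; row 2: 3/2 = 3/2. Minimum is 3/2 at row 2 (w2 leaves); pivot element 2.
Divide row 2 by 2; eliminate column x2 from the other rows.
In the new row 2, the RHS entry is the old entry divided by the pivot: 3/2 = 3/2.

3/2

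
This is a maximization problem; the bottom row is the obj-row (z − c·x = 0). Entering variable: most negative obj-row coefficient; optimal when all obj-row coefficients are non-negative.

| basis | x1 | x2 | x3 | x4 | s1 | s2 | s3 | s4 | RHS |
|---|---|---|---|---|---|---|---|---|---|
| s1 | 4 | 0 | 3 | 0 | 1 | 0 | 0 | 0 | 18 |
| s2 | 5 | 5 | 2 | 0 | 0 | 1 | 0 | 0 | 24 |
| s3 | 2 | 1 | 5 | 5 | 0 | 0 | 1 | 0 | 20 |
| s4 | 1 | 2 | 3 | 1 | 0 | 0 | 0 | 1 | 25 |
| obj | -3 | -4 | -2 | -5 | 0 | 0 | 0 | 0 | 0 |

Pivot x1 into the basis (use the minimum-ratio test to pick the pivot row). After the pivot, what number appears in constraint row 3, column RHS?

11

Ratio test on column x1 — row 1: 18/4 = 9/2; row 2: 24/5 = 24/5; row 3: 20/2 = 10; row 4: 25/1 = 25. Minimum is 9/2 at row 1 (s1 leaves); pivot element 4.
Divide row 1 by 4; eliminate column x1 from the other rows.
Row 3 update in column RHS: 20 − 2·(9/2) = 11.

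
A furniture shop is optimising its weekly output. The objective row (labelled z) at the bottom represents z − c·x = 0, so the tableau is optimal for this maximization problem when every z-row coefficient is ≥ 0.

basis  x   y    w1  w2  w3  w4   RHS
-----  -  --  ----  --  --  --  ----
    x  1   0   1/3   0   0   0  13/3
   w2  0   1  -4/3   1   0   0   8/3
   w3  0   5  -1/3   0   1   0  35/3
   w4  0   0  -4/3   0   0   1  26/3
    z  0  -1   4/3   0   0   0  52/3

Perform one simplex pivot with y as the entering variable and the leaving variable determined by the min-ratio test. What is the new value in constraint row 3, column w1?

Ratio test on column y — row 1: entry 0 ≤ 0; row 2: (8/3)/1 = 8/3; row 3: (35/3)/5 = 7/3; row 4: entry 0 ≤ 0. Minimum is 7/3 at row 3 (w3 leaves); pivot element 5.
Divide row 3 by 5; eliminate column y from the other rows.
In the new row 3, the w1 entry is the old entry divided by the pivot: (-1/3)/5 = -1/15.

-1/15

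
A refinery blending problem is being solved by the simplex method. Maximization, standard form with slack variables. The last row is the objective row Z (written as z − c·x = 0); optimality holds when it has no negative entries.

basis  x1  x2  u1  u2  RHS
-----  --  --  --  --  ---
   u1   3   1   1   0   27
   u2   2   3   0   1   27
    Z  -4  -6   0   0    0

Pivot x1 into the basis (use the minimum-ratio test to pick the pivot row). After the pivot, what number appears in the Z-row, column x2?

Ratio test on column x1 — row 1: 27/3 = 9; row 2: 27/2 = 27/2. Minimum is 9 at row 1 (u1 leaves); pivot element 3.
Divide row 1 by 3; eliminate column x1 from the other rows.
Z-row update in column x2: -6 − (-4)·(1/3) = -14/3.

-14/3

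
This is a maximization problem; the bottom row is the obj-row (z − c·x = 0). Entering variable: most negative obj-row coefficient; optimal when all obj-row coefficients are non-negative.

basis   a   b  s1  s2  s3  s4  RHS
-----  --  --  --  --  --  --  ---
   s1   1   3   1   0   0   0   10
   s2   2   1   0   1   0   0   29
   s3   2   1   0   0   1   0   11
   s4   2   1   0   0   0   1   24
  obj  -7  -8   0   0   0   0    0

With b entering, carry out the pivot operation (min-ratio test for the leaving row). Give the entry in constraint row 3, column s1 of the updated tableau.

-1/3

Ratio test on column b — row 1: 10/3 = 10/3; row 2: 29/1 = 29; row 3: 11/1 = 11; row 4: 24/1 = 24. Minimum is 10/3 at row 1 (s1 leaves); pivot element 3.
Divide row 1 by 3; eliminate column b from the other rows.
Row 3 update in column s1: 0 − 1·(1/3) = -1/3.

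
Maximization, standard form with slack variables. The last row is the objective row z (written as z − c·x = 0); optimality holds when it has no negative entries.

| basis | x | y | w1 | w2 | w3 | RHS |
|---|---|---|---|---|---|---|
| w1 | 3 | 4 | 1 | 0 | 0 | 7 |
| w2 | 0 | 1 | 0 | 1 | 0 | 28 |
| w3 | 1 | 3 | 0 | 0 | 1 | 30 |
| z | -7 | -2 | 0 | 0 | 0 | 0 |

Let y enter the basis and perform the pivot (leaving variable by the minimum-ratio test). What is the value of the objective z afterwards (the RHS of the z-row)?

7/2

Ratio test on column y — row 1: 7/4 = 7/4; row 2: 28/1 = 28; row 3: 30/3 = 10. Minimum is 7/4 at row 1 (w1 leaves); pivot element 4.
Pivot on row 1; the z-row RHS becomes 0 − (-2)·(7/4) = 7/2.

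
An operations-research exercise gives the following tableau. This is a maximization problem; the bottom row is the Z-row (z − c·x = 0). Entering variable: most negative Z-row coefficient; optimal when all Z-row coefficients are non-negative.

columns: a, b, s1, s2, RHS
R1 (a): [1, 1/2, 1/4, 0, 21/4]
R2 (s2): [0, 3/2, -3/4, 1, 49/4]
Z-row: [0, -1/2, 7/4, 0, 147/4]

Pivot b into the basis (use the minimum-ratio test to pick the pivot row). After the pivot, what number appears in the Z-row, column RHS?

245/6

Ratio test on column b — row 1: (21/4)/(1/2) = 21/2; row 2: (49/4)/(3/2) = 49/6. Minimum is 49/6 at row 2 (s2 leaves); pivot element 3/2.
Divide row 2 by 3/2; eliminate column b from the other rows.
Z-row update in column RHS: 147/4 − (-1/2)·(49/6) = 245/6.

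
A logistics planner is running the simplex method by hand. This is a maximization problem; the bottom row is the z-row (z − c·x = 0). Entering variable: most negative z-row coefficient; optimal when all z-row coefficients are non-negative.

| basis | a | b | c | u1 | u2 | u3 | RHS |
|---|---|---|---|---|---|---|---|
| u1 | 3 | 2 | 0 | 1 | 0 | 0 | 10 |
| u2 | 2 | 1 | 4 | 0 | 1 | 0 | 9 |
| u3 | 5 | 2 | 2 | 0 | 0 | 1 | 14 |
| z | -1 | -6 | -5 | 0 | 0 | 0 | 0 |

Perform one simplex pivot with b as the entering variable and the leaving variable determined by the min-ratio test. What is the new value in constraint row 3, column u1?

Ratio test on column b — row 1: 10/2 = 5; row 2: 9/1 = 9; row 3: 14/2 = 7. Minimum is 5 at row 1 (u1 leaves); pivot element 2.
Divide row 1 by 2; eliminate column b from the other rows.
Row 3 update in column u1: 0 − 2·(1/2) = -1.

-1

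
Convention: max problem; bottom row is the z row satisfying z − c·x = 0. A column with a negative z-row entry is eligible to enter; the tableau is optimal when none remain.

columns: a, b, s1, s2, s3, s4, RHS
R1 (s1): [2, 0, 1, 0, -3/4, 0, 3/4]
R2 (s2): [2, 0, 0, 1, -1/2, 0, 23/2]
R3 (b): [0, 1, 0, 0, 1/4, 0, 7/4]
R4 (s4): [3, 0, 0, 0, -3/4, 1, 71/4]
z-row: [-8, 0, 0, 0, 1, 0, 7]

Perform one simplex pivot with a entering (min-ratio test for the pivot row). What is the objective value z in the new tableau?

10

Ratio test on column a — row 1: (3/4)/2 = 3/8; row 2: (23/2)/2 = 23/4; row 3: entry 0 ≤ 0; row 4: (71/4)/3 = 71/12. Minimum is 3/8 at row 1 (s1 leaves); pivot element 2.
Pivot on row 1; the z-row RHS becomes 7 − (-8)·(3/8) = 10.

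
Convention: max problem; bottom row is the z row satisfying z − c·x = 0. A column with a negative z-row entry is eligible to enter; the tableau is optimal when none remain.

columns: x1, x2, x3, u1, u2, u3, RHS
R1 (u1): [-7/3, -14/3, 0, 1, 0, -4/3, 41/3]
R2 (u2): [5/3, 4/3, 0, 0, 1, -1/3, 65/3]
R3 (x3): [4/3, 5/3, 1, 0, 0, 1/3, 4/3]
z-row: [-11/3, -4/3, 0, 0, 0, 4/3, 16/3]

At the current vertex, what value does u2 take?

u2 is basic (row 2); its value is the RHS of that row, 65/3.

65/3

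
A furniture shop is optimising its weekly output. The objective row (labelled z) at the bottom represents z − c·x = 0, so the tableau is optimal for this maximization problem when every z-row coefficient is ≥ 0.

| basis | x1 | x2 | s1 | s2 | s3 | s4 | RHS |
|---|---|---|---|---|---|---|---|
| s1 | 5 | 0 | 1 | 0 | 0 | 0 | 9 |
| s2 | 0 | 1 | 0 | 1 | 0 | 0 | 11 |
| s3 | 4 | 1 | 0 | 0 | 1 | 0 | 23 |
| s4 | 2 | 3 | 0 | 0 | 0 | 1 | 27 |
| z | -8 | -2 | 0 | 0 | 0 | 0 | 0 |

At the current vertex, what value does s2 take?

s2 is basic (row 2); its value is the RHS of that row, 11.

11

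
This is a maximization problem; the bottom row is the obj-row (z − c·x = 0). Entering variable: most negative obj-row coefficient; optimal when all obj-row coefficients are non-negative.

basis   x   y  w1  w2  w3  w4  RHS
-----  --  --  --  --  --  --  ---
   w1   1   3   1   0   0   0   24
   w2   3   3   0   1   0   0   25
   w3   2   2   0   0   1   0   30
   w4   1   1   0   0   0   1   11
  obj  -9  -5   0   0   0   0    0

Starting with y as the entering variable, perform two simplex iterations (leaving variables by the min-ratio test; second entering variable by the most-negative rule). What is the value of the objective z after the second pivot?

131/3

Ratio test on column y — row 1: 24/3 = 8; row 2: 25/3 = 25/3; row 3: 30/2 = 15; row 4: 11/1 = 11. Minimum is 8 at row 1 (w1 leaves); pivot element 3.
Pivot on row 1; the obj-row RHS becomes 0 − (-5)·8 = 40.
Next entering variable (most negative obj-row entry -22/3): x.
Ratio test on column x — row 1: 8/(1/3) = 24; row 2: 1/2 = 1/2; row 3: 14/(4/3) = 21/2; row 4: 3/(2/3) = 9/2. Minimum is 1/2 at row 2 (w2 leaves); pivot element 2.
After the second pivot the obj-row RHS is 40 − (-22/3)·(1/2) = 131/3.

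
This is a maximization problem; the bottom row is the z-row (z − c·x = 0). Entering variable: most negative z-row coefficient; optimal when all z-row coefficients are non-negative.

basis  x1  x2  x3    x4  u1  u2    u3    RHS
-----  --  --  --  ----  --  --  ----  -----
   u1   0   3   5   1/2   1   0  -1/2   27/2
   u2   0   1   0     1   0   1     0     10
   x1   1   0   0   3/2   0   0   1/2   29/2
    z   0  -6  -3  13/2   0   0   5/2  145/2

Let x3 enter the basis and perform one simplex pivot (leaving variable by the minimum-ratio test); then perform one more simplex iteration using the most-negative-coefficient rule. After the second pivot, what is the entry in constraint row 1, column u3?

-1/6

Ratio test on column x3 — row 1: (27/2)/5 = 27/10; row 2: entry 0 ≤ 0; row 3: entry 0 ≤ 0. Minimum is 27/10 at row 1 (u1 leaves); pivot element 5.
Divide row 1 by 5; eliminate column x3 from the other rows.
Second iteration: most negative z-row entry is -21/5 in column x2, so x2 enters.
Ratio test on column x2 — row 1: (27/10)/(3/5) = 9/2; row 2: 10/1 = 10; row 3: entry 0 ≤ 0. Minimum is 9/2 at row 1 (x3 leaves); pivot element 3/5.
Divide row 1 by 3/5; eliminate column x2 from the other rows.
After both pivots, the entry at constraint row 1, column u3 is -1/6.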